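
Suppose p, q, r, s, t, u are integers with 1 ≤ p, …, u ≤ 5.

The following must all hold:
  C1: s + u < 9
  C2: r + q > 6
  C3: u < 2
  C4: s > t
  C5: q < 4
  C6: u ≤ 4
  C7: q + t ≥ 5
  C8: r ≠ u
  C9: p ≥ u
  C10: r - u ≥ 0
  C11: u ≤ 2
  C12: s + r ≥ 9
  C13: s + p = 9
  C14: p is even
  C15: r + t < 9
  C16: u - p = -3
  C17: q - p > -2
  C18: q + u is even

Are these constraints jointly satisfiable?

The assignment p = 4, q = 3, r = 4, s = 5, t = 4, u = 1 works:
  constraint 1 holds since s + u = 6.
  constraint 2 holds since r + q = 7.
The rest check out directly.

Satisfiable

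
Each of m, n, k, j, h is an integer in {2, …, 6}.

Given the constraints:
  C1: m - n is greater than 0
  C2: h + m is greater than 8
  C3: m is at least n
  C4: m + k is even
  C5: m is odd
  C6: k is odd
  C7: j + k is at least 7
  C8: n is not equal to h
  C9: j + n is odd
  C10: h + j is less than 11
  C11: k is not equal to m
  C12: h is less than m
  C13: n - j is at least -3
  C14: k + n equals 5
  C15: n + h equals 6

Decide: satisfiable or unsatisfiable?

One satisfying assignment is m = 5, n = 2, k = 3, j = 5, h = 4.
For the less obvious constraints — constraint 1: m - n = 3; constraint 2: h + m = 9; constraint 7: j + k = 8 — and the others hold by inspection.

Satisfiable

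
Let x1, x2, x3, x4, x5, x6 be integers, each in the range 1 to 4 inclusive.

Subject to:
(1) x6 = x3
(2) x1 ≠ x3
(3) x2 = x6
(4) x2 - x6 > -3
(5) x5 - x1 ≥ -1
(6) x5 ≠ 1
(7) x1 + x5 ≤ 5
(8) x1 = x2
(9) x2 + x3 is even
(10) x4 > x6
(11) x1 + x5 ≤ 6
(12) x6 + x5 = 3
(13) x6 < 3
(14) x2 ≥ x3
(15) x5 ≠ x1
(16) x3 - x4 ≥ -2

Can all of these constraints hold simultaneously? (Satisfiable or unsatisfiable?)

From constraints 1, 3, and 8, x1 = x2 = x6 = x3, so x1 = x3. But constraint 2 says x1 ≠ x3. Contradiction.

Unsatisfiable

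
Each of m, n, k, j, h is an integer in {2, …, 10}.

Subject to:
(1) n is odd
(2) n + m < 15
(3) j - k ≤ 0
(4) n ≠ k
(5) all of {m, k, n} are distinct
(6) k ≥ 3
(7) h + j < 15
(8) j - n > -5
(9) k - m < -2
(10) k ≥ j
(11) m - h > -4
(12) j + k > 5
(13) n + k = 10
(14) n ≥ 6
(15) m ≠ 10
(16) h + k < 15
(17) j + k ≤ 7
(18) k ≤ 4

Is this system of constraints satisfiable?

Take m = 6, n = 7, k = 3, j = 3, h = 9. Then constraint 2: n + m = 13; constraint 3: j - k = 0; constraint 7: h + j = 12, and every other listed constraint is also met.

Satisfiable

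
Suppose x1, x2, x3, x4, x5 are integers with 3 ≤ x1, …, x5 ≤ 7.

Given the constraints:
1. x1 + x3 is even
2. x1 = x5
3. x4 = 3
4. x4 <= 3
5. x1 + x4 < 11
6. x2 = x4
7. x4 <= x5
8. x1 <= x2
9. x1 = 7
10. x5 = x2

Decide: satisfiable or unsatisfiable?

Unsatisfiable

Constraint 9 fixes x1 = 7 and constraint 3 fixes x4 = 3. Constraints 2, 6, and 10 give x1 = x5 = x2 = x4, so x1 = x4. But 7 ≠ 3 — contradiction.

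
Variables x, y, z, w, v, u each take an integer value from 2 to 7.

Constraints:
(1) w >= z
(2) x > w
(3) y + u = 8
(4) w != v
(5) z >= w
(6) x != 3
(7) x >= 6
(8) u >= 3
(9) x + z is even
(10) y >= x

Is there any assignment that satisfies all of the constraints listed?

From constraints 7 and 10: y ≥ x ≥ 6. From constraint 8: u ≥ 3. Hence y + u ≥ 9. But constraint 3 requires y + u = 8, and 8 < 9. Contradiction.

Unsatisfiable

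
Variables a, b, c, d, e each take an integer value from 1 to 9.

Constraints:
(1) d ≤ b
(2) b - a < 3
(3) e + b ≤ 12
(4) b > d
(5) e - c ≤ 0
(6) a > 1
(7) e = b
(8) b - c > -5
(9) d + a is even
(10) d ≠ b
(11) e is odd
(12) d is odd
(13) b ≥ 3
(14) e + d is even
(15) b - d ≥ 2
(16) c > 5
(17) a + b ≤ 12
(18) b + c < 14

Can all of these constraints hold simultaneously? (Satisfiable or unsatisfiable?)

One satisfying assignment is a = 5, b = 5, c = 7, d = 1, e = 5.
For the less obvious constraints — constraint 2: b - a = 0; constraint 3: e + b = 10; constraint 5: e - c = -2 — and the others hold by inspection.

Satisfiable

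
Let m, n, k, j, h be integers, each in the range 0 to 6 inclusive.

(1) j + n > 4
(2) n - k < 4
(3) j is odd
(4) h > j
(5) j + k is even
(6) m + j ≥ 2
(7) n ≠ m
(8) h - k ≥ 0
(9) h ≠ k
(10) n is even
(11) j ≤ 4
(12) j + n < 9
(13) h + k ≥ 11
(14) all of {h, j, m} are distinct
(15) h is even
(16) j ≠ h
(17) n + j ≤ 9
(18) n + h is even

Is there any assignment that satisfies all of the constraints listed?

Satisfiable

Try m = 2, n = 6, k = 5, j = 1, h = 6.
Check constraint 1: j + n = 7; constraint 2: n - k = 1. The remaining constraints are straightforward to verify.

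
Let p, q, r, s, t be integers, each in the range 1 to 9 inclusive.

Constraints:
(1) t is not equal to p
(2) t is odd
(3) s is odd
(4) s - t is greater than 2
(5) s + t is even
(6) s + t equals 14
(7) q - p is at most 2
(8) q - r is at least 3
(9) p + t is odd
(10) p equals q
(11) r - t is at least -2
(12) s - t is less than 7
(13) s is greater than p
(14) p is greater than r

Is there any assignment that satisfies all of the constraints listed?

Take p = 8, q = 8, r = 4, s = 9, t = 5. Then constraint 4: s - t = 4; constraint 6: s + t = 14; constraint 7: q - p = 0, and every other listed constraint is also met.

Satisfiable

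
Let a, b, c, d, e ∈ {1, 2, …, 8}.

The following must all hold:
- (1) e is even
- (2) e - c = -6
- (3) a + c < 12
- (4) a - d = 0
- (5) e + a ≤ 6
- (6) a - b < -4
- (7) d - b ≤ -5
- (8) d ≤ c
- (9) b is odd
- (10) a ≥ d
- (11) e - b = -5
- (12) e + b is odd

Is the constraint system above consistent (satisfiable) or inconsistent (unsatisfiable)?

Take a = 1, b = 7, c = 8, d = 1, e = 2. Then constraint 2: e - c = -6; constraint 3: a + c = 9; constraint 4: a - d = 0, and every other listed constraint is also met.

Satisfiable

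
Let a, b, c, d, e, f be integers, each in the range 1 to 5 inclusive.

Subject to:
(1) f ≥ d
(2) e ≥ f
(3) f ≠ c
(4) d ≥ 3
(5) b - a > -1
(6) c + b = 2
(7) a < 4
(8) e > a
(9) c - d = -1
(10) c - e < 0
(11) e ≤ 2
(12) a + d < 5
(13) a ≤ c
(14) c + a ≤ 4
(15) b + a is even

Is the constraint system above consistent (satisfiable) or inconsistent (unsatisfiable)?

From constraints 1 and 4: f ≥ d and d ≥ 3, so f ≥ 3. From constraints 2 and 11: f ≤ e and e ≤ 2, so f ≤ 2. But 2 < 3, so no value of f works.

Unsatisfiable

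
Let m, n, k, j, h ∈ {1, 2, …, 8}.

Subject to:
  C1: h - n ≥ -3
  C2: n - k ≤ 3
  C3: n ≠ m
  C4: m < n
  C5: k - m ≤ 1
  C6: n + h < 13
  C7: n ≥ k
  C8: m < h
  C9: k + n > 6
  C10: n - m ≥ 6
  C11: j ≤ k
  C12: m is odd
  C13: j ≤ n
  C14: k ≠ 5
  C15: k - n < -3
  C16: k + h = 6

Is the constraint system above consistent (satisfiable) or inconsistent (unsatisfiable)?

Unsatisfiable

Constraints 2, 5, and 10 give m − k ≥ -1, k − n ≥ -3, n − m ≥ 6.
Adding all 3 inequalities: the left sides telescope to 0, and the right sides sum to (-1) + (-3) + 6 = 2. So 0 ≥ 2, which is false.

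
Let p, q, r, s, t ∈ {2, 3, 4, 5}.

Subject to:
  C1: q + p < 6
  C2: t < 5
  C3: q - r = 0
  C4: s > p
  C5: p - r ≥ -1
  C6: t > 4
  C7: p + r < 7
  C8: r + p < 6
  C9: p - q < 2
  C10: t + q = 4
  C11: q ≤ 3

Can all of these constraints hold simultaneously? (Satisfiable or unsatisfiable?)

From constraint 6: t ≥ 5. From constraint 2: t ≤ 4. But 4 < 5, so no value of t works.

Unsatisfiable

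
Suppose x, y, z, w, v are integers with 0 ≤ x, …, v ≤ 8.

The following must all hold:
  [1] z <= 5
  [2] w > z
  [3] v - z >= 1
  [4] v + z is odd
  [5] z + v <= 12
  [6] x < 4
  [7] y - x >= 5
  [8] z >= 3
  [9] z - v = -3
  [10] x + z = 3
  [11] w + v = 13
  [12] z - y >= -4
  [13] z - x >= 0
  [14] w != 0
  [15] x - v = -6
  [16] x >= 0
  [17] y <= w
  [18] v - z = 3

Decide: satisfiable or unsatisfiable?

Setting (x, y, z, w, v) = (0, 7, 3, 7, 6) satisfies everything: constraint 3: v - z = 3; constraint 5: z + v = 9, and the others follow.

Satisfiable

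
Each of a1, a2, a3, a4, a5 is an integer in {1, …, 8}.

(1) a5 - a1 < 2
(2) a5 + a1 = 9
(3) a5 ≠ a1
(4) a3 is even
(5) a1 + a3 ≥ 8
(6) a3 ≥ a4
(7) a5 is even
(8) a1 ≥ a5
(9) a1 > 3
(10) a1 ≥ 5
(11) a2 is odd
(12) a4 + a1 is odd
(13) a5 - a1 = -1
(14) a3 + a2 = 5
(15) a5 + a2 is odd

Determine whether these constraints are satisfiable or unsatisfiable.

Satisfiable

One satisfying assignment is a1 = 5, a2 = 1, a3 = 4, a4 = 4, a5 = 4.
For the less obvious constraints — constraint 1: a5 - a1 = -1; constraint 2: a5 + a1 = 9; constraint 5: a1 + a3 = 9 — and the others hold by inspection.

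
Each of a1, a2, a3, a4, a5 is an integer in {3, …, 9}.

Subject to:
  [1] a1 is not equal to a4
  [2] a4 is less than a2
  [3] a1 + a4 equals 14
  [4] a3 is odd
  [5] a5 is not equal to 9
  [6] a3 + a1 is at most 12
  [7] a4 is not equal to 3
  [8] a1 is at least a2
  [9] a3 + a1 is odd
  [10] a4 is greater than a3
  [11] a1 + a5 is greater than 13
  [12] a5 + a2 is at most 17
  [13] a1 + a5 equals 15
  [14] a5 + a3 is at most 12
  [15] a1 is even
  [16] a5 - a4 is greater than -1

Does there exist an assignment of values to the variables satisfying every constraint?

One satisfying assignment is a1 = 8, a2 = 8, a3 = 3, a4 = 6, a5 = 7.
For the less obvious constraints — constraint 3: a1 + a4 = 14; constraint 6: a3 + a1 = 11 — and the others hold by inspection.

Satisfiable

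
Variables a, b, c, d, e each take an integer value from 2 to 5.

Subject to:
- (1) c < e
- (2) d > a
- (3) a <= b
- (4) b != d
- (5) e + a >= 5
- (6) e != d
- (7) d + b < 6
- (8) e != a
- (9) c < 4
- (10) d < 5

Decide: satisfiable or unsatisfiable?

Satisfiable

The assignment a = 2, b = 2, c = 2, d = 3, e = 5 works:
  constraint 1 holds since c = 2, e = 5.
  constraint 5 holds since e + a = 7.
  constraint 7 holds since d + b = 5.
The rest check out directly.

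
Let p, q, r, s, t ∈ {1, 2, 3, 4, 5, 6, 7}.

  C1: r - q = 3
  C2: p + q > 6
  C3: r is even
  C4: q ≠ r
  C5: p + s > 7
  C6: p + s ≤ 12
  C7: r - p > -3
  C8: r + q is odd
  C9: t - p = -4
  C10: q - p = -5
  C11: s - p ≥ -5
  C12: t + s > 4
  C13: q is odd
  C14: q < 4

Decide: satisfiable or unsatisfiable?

One satisfying assignment is p = 6, q = 1, r = 4, s = 4, t = 2.
For the less obvious constraints — constraint 1: r - q = 3; constraint 2: p + q = 7 — and the others hold by inspection.

Satisfiable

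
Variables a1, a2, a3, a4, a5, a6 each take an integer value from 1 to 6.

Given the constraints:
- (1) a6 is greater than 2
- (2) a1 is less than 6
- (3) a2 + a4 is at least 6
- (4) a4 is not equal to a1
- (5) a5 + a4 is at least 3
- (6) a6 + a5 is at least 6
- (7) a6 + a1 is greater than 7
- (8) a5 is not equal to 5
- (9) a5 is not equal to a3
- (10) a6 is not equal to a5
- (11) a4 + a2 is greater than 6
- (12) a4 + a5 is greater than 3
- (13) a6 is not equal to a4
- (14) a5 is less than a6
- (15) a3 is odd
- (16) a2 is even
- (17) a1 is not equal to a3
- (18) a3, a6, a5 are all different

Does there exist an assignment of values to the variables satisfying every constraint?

Satisfiable

Setting (a1, a2, a3, a4, a5, a6) = (2, 2, 3, 5, 1, 6) satisfies everything: constraint 3: a2 + a4 = 7; constraint 5: a5 + a4 = 6; constraint 6: a6 + a5 = 7, and the others follow.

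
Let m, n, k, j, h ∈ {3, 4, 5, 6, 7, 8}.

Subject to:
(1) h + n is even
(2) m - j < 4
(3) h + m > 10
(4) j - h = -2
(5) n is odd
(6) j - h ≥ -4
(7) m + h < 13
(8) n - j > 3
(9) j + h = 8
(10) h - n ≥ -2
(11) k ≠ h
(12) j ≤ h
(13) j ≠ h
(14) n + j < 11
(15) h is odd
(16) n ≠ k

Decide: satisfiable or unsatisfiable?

Setting (m, n, k, j, h) = (6, 7, 6, 3, 5) satisfies everything: constraint 2: m - j = 3; constraint 3: h + m = 11; constraint 4: j - h = -2, and the others follow.

Satisfiable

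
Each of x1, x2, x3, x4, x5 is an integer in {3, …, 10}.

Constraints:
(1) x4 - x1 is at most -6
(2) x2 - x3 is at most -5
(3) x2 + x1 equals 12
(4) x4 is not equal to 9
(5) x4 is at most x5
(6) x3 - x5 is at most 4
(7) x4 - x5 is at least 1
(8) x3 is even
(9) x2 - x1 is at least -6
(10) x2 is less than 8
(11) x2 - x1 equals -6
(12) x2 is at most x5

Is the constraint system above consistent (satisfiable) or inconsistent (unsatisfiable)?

Constraints 1, 2, 6, 7, and 9 give x2 − x1 ≥ -6, x1 − x4 ≥ 6, x4 − x5 ≥ 1, x5 − x3 ≥ -4, x3 − x2 ≥ 5.
Adding all 5 inequalities: the left sides telescope to 0, and the right sides sum to (-6) + 6 + 1 + (-4) + 5 = 2. So 0 ≥ 2, which is false.

Unsatisfiable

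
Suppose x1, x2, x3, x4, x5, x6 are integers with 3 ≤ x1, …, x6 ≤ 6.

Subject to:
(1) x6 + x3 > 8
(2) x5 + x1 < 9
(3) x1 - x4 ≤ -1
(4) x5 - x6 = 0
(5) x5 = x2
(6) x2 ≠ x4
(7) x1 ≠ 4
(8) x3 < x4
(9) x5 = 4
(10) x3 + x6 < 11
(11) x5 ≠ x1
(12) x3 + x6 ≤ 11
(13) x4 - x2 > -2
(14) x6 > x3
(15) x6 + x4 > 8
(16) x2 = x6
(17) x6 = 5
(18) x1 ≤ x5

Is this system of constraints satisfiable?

Constraint 9 fixes x5 = 4 and constraint 17 fixes x6 = 5. Constraints 5 and 16 give x5 = x2 = x6, so x5 = x6. But 4 ≠ 5 — contradiction.

Unsatisfiable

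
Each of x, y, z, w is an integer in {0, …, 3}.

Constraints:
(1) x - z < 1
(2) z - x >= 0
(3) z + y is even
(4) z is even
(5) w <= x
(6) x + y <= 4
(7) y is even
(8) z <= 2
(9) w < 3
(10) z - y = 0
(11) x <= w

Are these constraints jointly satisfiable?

Satisfiable

Setting (x, y, z, w) = (2, 2, 2, 2) satisfies everything: constraint 1: x - z = 0; constraint 2: z - x = 0; constraint 6: x + y = 4, and the others follow.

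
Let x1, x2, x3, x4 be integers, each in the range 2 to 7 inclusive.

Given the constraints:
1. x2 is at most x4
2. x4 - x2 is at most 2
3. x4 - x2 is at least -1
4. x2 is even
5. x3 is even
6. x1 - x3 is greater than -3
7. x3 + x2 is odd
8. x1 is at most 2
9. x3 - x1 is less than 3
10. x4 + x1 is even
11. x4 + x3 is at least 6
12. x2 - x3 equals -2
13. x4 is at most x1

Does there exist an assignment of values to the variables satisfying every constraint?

Unsatisfiable

Constraint 5 makes x3 even and constraint 4 makes x2 even, so x3 + x2 must be even. Constraint 7 says x3 + x2 is odd — contradiction.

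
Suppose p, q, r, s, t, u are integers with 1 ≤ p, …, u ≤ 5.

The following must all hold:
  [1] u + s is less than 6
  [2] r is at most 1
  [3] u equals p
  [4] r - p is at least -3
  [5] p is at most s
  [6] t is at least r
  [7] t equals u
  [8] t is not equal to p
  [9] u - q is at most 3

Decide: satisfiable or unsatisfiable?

Unsatisfiable

From constraints 3 and 7, t = u = p, so t = p. But constraint 8 says t ≠ p. Contradiction.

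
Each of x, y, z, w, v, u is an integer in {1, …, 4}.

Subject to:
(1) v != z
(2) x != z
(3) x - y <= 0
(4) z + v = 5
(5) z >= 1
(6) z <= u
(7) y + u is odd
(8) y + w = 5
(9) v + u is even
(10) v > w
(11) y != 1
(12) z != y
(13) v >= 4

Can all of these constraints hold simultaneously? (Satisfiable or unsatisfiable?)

Satisfiable

One satisfying assignment is x = 2, y = 3, z = 1, w = 2, v = 4, u = 4.
For the less obvious constraints — constraint 3: x - y = -1; constraint 4: z + v = 5 — and the others hold by inspection.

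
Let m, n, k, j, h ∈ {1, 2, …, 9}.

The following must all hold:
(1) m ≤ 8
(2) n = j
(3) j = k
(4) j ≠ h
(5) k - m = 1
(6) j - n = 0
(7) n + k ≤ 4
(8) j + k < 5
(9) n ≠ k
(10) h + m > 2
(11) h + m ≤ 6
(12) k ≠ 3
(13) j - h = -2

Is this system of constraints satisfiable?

From constraints 2 and 3, n = j = k, so n = k. But constraint 9 says n ≠ k. Contradiction.

Unsatisfiable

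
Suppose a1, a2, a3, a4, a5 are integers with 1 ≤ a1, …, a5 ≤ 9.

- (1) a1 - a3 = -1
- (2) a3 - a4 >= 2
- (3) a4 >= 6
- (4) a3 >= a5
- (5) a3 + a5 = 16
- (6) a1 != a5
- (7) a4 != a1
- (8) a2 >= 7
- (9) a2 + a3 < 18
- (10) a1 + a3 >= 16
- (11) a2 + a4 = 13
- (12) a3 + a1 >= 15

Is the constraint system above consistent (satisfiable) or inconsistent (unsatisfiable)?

Satisfiable

Take a1 = 8, a2 = 7, a3 = 9, a4 = 6, a5 = 7. Then constraint 1: a1 - a3 = -1; constraint 2: a3 - a4 = 3, and every other listed constraint is also met.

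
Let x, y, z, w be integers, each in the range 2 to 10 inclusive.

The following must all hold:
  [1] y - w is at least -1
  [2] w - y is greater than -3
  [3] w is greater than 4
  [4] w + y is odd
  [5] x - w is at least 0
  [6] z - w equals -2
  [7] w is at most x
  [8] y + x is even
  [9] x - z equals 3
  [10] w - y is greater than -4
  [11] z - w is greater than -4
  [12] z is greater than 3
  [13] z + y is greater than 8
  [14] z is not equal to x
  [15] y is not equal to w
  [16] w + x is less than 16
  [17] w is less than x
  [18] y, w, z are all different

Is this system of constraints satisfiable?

The assignment x = 7, y = 7, z = 4, w = 6 works:
  constraint 1 holds since y - w = 1.
  constraint 2 holds since w - y = -1.
The rest check out directly.

Satisfiable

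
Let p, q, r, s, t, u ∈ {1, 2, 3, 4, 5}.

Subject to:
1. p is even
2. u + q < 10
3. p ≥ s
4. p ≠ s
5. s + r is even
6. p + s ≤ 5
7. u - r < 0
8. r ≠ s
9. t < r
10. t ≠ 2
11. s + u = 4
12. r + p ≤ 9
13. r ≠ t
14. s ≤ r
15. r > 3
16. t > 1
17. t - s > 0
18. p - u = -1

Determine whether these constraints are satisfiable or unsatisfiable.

One satisfying assignment is p = 2, q = 5, r = 5, s = 1, t = 4, u = 3.
For the less obvious constraints — constraint 2: u + q = 8; constraint 6: p + s = 3; constraint 7: u - r = -2 — and the others hold by inspection.

Satisfiable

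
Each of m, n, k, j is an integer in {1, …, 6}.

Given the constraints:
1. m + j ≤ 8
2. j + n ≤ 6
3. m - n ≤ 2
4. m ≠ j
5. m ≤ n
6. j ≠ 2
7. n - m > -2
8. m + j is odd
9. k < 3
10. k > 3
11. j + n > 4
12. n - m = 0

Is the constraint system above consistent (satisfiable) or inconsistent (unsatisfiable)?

From constraint 10: k ≥ 4. From constraint 9: k ≤ 2. But 2 < 4, so no value of k works.

Unsatisfiable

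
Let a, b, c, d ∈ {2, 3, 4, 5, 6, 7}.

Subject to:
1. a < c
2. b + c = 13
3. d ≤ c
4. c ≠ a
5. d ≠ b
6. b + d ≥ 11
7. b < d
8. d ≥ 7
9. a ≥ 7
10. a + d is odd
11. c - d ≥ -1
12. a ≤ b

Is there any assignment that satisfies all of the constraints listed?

Unsatisfiable

From constraints 9 and 12: b ≥ a ≥ 7. From constraints 3 and 8: c ≥ d ≥ 7. Hence b + c ≥ 14. But constraint 2 requires b + c = 13, and 13 < 14. Contradiction.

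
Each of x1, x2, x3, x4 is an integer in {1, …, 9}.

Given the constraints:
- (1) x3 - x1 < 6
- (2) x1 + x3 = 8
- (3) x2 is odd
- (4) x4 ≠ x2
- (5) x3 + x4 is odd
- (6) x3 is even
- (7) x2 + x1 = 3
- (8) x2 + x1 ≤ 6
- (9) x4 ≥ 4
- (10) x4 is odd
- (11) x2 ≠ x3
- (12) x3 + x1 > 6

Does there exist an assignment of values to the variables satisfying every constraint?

The assignment x1 = 2, x2 = 1, x3 = 6, x4 = 7 works:
  constraint 1 holds since x3 - x1 = 4.
  constraint 2 holds since x1 + x3 = 8.
  constraint 7 holds since x2 + x1 = 3.
The rest check out directly.

Satisfiable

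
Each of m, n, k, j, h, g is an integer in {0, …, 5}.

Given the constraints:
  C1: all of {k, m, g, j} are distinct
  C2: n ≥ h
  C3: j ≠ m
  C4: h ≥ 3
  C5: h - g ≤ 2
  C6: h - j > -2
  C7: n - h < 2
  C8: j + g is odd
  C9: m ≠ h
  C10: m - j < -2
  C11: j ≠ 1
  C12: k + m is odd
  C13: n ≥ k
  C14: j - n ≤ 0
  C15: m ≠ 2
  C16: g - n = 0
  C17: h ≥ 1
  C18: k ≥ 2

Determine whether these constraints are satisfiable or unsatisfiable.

Satisfiable

Try m = 0, n = 5, k = 3, j = 4, h = 4, g = 5.
Check constraint 5: h - g = -1; constraint 6: h - j = 0; constraint 7: n - h = 1. The remaining constraints are straightforward to verify.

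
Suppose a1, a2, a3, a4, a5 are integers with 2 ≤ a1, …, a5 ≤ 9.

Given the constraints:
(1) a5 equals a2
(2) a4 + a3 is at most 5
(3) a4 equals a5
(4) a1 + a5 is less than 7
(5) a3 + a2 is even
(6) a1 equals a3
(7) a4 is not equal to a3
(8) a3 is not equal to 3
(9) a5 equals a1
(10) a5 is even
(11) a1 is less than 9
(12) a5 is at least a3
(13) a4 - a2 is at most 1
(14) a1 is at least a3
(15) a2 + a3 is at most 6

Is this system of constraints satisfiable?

From constraints 3, 6, and 9, a4 = a5 = a1 = a3, so a4 = a3. But constraint 7 says a4 ≠ a3. Contradiction.

Unsatisfiable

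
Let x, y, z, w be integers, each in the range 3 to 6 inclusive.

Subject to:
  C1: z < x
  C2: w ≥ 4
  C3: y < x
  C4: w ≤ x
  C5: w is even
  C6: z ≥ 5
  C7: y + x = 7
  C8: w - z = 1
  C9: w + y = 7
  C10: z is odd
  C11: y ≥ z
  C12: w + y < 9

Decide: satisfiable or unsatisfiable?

Unsatisfiable

From constraints 6 and 11: y ≥ z ≥ 5. From constraints 2 and 4: x ≥ w ≥ 4. Hence y + x ≥ 9. But constraint 7 requires y + x = 7, and 7 < 9. Contradiction.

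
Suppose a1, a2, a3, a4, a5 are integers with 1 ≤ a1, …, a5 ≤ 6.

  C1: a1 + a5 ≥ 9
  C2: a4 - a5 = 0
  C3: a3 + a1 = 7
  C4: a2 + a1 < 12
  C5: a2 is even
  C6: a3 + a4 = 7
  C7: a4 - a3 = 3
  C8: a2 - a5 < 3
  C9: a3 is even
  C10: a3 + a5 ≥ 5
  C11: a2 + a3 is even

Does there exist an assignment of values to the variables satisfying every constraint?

Satisfiable

Setting (a1, a2, a3, a4, a5) = (5, 6, 2, 5, 5) satisfies everything: constraint 1: a1 + a5 = 10; constraint 2: a4 - a5 = 0; constraint 3: a3 + a1 = 7, and the others follow.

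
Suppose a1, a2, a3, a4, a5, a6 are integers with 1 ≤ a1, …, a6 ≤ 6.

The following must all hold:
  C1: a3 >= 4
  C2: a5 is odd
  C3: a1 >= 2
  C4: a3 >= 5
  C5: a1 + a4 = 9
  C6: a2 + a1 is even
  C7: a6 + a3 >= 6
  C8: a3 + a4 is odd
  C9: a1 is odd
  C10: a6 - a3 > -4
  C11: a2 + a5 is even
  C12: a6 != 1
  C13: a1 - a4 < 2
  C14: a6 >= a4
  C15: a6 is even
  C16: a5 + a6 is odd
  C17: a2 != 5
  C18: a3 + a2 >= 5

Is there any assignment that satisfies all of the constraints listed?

One satisfying assignment is a1 = 5, a2 = 3, a3 = 5, a4 = 4, a5 = 5, a6 = 4.
For the less obvious constraints — constraint 5: a1 + a4 = 9; constraint 7: a6 + a3 = 9; constraint 10: a6 - a3 = -1 — and the others hold by inspection.

Satisfiable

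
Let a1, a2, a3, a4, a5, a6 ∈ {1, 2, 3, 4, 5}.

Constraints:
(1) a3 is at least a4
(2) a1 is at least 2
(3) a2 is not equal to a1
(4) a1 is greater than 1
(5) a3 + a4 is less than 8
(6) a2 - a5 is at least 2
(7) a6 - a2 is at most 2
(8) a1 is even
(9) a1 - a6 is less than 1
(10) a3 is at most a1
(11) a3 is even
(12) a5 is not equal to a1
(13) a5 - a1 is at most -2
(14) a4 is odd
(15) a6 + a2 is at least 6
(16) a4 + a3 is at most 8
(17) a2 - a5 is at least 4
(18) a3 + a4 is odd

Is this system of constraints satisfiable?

Setting (a1, a2, a3, a4, a5, a6) = (4, 5, 4, 1, 1, 4) satisfies everything: constraint 5: a3 + a4 = 5; constraint 6: a2 - a5 = 4; constraint 7: a6 - a2 = -1, and the others follow.

Satisfiable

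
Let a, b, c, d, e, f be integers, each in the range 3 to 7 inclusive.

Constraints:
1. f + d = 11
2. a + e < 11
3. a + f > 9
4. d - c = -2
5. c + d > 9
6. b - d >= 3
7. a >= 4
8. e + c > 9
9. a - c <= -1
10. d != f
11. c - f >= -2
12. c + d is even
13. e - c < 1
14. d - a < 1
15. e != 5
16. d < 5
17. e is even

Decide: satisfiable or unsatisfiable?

Satisfiable

Take a = 5, b = 7, c = 6, d = 4, e = 4, f = 7. Then constraint 1: f + d = 11; constraint 2: a + e = 9; constraint 3: a + f = 12, and every other listed constraint is also met.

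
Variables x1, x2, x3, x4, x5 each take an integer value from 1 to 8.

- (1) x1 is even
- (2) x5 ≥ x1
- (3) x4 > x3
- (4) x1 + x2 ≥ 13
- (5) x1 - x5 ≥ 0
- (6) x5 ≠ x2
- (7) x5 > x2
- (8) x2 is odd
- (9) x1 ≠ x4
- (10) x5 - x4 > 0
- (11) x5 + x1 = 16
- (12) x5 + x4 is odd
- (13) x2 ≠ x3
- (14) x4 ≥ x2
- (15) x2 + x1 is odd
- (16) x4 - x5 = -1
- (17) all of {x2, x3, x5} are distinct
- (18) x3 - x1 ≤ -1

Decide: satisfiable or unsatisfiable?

The assignment x1 = 8, x2 = 7, x3 = 4, x4 = 7, x5 = 8 works:
  constraint 4 holds since x1 + x2 = 15.
  constraint 5 holds since x1 - x5 = 0.
The rest check out directly.

Satisfiable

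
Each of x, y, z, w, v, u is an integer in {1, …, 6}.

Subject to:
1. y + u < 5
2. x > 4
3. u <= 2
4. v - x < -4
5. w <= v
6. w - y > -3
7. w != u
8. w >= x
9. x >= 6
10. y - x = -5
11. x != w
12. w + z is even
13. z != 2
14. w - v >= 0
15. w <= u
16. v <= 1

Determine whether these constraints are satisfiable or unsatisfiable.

Unsatisfiable

From constraints 8 and 9: w ≥ x and x ≥ 6, so w ≥ 6. From constraints 5 and 16: w ≤ v and v ≤ 1, so w ≤ 1. But 1 < 6, so no value of w works.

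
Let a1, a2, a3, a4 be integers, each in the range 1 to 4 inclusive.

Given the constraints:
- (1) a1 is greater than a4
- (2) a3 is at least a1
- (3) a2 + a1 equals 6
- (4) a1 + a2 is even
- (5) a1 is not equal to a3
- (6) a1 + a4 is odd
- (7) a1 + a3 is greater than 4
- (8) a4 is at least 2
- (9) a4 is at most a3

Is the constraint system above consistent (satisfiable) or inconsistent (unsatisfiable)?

Setting (a1, a2, a3, a4) = (3, 3, 4, 2) satisfies everything: constraint 3: a2 + a1 = 6; constraint 4: a1 + a2 = 6 is even; constraint 7: a1 + a3 = 7, and the others follow.

Satisfiable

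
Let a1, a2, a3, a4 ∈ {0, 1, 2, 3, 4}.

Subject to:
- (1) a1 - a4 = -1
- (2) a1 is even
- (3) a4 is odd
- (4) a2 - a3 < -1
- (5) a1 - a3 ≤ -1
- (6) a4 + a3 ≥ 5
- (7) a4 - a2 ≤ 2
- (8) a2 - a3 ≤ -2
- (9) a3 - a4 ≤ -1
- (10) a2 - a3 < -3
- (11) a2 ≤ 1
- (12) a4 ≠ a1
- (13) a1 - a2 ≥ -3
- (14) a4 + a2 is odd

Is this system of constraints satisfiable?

Unsatisfiable

Constraints 7, 8, and 9 give a3 − a2 ≥ 2, a2 − a4 ≥ -2, a4 − a3 ≥ 1.
Adding all 3 inequalities: the left sides telescope to 0, and the right sides sum to 2 + (-2) + 1 = 1. So 0 ≥ 1, which is false.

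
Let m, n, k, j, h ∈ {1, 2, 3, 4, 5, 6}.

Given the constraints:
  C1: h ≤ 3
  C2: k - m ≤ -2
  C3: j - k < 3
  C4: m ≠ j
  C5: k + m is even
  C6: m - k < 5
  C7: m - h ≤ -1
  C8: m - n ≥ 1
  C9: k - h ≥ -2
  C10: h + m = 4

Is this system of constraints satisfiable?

Constraints 2, 7, and 9 give k − h ≥ -2, h − m ≥ 1, m − k ≥ 2.
Adding all 3 inequalities: the left sides telescope to 0, and the right sides sum to (-2) + 1 + 2 = 1. So 0 ≥ 1, which is false.

Unsatisfiable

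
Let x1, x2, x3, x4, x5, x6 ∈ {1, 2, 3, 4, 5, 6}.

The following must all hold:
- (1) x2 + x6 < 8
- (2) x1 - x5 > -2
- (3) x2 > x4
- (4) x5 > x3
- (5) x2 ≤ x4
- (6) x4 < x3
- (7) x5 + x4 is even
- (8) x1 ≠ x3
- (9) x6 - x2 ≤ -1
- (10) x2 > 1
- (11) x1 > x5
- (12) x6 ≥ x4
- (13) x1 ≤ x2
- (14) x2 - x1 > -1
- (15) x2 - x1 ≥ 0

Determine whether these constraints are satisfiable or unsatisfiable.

Unsatisfiable

Constraints 4, 5, 6, 11, and 15 give x1 ≤ x2, x2 ≤ x4, x4 < x3, x3 < x5, x5 < x1. Chaining: x1 ≤ x2 ≤ x4 < x3 < x5 < x1, which forces x1 < x1 — impossible.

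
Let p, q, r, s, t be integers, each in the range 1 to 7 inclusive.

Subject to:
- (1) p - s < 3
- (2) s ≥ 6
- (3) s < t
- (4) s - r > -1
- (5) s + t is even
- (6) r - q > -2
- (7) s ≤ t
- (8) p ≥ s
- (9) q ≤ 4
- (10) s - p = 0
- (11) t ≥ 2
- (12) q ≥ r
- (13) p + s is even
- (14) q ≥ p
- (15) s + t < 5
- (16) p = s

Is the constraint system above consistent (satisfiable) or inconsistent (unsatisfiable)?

From constraints 2 and 8: p ≥ s and s ≥ 6, so p ≥ 6. From constraints 9 and 14: p ≤ q and q ≤ 4, so p ≤ 4. But 4 < 6, so no value of p works.

Unsatisfiable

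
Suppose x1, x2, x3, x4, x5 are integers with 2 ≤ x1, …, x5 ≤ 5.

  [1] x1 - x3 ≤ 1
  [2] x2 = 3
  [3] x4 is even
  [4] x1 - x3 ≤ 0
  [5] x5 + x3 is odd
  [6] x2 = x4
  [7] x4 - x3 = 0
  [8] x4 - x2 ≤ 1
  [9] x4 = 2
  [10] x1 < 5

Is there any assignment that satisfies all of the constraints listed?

Unsatisfiable

Constraint 2 fixes x2 = 3 and constraint 9 fixes x4 = 2, but constraint 6 requires x2 = x4. Since 3 ≠ 2, contradiction.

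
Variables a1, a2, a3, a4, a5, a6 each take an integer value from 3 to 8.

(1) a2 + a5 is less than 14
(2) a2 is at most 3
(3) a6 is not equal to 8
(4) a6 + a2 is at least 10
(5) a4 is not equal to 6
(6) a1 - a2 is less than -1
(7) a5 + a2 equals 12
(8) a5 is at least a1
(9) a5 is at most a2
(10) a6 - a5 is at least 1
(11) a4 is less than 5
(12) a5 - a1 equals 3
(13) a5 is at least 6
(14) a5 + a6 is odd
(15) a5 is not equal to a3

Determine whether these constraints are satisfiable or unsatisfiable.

From constraints 9 and 13: a2 ≥ a5 and a5 ≥ 6, so a2 ≥ 6. From constraint 2: a2 ≤ 3. But 3 < 6, so no value of a2 works.

Unsatisfiable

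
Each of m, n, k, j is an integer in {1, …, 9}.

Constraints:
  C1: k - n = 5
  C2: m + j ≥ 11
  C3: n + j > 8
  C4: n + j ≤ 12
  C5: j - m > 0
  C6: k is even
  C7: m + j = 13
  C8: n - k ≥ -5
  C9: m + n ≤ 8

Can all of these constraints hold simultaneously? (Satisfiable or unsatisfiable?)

Satisfiable

One satisfying assignment is m = 5, n = 3, k = 8, j = 8.
For the less obvious constraints — constraint 1: k - n = 5; constraint 2: m + j = 13; constraint 3: n + j = 11 — and the others hold by inspection.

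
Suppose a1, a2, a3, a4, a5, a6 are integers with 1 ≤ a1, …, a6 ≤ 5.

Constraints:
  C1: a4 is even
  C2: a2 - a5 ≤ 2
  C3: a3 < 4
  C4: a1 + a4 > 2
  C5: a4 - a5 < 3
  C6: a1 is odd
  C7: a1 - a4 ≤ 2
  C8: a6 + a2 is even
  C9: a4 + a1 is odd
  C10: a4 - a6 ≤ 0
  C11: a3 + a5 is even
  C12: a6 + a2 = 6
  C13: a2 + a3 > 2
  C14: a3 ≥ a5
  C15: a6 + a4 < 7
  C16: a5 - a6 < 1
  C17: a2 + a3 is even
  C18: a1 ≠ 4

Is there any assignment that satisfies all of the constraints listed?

The assignment a1 = 3, a2 = 2, a3 = 2, a4 = 2, a5 = 2, a6 = 4 works:
  constraint 2 holds since a2 - a5 = 0.
  constraint 4 holds since a1 + a4 = 5.
  constraint 5 holds since a4 - a5 = 0.
The rest check out directly.

Satisfiable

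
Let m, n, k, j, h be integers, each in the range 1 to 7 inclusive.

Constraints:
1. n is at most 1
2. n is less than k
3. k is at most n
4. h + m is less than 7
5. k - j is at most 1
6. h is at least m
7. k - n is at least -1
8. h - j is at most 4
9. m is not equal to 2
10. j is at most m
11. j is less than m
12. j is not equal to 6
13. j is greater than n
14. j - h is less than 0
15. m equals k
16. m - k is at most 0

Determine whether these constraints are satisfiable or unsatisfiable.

Constraints 3, 11, 13, and 16 give n < j, j < m, m ≤ k, k ≤ n. Chaining: n < j < m ≤ k ≤ n, which forces n < n — impossible.

Unsatisfiable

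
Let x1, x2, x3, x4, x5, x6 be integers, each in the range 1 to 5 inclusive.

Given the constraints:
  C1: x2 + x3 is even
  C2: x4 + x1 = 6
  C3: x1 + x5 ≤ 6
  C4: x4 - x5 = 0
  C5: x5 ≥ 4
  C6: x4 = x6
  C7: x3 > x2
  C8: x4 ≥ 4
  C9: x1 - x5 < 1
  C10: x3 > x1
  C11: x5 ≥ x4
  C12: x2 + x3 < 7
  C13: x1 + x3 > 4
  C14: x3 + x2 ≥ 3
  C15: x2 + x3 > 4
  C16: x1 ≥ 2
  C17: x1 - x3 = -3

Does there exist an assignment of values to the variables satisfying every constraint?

Setting (x1, x2, x3, x4, x5, x6) = (2, 1, 5, 4, 4, 4) satisfies everything: constraint 2: x4 + x1 = 6; constraint 3: x1 + x5 = 6; constraint 4: x4 - x5 = 0, and the others follow.

Satisfiable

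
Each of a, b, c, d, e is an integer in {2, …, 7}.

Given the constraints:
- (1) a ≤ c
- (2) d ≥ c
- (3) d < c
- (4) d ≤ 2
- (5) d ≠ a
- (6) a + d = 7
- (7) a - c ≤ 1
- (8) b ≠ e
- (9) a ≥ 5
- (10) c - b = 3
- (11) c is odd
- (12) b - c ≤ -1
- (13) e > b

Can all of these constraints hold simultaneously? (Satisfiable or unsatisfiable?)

Unsatisfiable

From constraints 1 and 9: c ≥ a and a ≥ 5, so c ≥ 5. From constraints 2 and 4: c ≤ d and d ≤ 2, so c ≤ 2. But 2 < 5, so no value of c works.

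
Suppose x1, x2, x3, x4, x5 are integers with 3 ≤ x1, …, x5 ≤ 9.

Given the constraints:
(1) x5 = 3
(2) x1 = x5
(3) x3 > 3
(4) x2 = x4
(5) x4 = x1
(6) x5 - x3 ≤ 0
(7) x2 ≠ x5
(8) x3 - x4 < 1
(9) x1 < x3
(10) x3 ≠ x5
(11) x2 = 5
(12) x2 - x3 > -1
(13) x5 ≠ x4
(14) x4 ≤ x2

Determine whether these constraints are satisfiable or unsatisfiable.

Unsatisfiable

Constraint 11 fixes x2 = 5 and constraint 1 fixes x5 = 3. Constraints 2, 4, and 5 give x2 = x4 = x1 = x5, so x2 = x5. But 5 ≠ 3 — contradiction.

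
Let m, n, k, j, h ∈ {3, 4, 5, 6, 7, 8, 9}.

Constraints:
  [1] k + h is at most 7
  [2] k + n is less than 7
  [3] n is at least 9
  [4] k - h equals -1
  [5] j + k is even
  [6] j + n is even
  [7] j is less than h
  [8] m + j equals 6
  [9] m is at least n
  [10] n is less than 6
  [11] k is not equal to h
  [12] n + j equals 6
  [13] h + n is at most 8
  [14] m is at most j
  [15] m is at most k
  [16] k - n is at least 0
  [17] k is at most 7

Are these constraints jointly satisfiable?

From constraints 3 and 9: m ≥ n and n ≥ 9, so m ≥ 9. From constraints 15 and 17: m ≤ k and k ≤ 7, so m ≤ 7. But 7 < 9, so no value of m works.

Unsatisfiable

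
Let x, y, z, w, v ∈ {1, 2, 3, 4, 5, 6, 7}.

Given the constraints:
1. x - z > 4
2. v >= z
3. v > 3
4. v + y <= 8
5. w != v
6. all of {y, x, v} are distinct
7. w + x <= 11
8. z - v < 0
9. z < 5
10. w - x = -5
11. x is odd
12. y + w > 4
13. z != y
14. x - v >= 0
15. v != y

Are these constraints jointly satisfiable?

Satisfiable

One satisfying assignment is x = 7, y = 3, z = 2, w = 2, v = 5.
For the less obvious constraints — constraint 1: x - z = 5; constraint 4: v + y = 8 — and the others hold by inspection.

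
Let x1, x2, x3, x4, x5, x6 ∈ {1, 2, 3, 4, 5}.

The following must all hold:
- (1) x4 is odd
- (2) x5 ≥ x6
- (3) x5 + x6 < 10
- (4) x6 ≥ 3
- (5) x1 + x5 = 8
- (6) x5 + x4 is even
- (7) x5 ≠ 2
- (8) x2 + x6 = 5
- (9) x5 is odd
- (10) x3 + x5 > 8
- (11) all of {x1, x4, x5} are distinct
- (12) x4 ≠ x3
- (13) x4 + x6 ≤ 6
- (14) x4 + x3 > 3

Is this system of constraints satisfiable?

Satisfiable

One satisfying assignment is x1 = 3, x2 = 1, x3 = 5, x4 = 1, x5 = 5, x6 = 4.
For the less obvious constraints — constraint 3: x5 + x6 = 9; constraint 5: x1 + x5 = 8; constraint 8: x2 + x6 = 5 — and the others hold by inspection.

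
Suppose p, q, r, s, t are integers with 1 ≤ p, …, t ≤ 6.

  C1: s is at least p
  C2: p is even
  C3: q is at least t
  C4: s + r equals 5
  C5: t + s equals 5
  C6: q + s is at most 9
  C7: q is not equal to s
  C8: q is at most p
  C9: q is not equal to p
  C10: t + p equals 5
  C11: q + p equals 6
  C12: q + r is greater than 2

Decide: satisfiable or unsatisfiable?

Satisfiable

Setting (p, q, r, s, t) = (4, 2, 1, 4, 1) satisfies everything: constraint 4: s + r = 5; constraint 5: t + s = 5, and the others follow.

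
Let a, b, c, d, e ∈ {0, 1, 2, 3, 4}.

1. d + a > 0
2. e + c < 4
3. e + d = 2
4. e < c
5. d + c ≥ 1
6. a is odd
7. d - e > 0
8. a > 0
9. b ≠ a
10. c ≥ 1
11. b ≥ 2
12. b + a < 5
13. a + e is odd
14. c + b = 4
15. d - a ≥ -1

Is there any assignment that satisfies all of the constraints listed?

Satisfiable

One satisfying assignment is a = 1, b = 2, c = 2, d = 2, e = 0.
For the less obvious constraints — constraint 1: d + a = 3; constraint 2: e + c = 2 — and the others hold by inspection.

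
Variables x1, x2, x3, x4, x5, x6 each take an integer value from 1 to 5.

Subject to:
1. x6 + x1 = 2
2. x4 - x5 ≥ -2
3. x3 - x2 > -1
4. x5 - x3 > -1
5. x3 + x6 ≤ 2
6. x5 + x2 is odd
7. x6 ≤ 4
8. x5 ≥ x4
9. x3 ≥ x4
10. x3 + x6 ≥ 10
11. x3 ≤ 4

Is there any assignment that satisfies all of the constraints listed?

Unsatisfiable

From constraint 11: x3 ≤ 4. From constraint 7: x6 ≤ 4. Hence x3 + x6 ≤ 8. But constraint 10 requires x3 + x6 ≥ 10, and 10 > 8. Contradiction.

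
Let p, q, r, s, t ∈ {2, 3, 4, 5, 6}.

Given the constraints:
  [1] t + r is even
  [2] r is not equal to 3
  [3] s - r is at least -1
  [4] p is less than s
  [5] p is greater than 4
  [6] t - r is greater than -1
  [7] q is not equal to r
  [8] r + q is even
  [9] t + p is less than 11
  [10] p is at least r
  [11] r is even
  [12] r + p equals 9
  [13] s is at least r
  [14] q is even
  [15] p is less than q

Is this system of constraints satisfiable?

Satisfiable

Try p = 5, q = 6, r = 4, s = 6, t = 4.
Check constraint 3: s - r = 2; constraint 6: t - r = 0; constraint 9: t + p = 9. The remaining constraints are straightforward to verify.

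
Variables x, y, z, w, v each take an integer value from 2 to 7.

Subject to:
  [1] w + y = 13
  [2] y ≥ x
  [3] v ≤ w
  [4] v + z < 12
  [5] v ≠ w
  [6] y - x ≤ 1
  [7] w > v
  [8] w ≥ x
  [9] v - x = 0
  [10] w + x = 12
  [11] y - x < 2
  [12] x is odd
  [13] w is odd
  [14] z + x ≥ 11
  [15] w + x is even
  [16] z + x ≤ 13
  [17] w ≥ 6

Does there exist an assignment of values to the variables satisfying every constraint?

Satisfiable

Setting (x, y, z, w, v) = (5, 6, 6, 7, 5) satisfies everything: constraint 1: w + y = 13; constraint 4: v + z = 11, and the others follow.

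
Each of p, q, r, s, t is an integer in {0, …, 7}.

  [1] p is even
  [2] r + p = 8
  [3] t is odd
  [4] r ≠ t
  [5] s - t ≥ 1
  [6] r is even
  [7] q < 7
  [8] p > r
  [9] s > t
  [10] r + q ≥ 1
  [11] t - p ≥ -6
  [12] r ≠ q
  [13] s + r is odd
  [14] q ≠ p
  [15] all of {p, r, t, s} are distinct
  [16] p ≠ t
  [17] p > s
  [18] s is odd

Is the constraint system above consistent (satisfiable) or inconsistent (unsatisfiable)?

Satisfiable

The assignment p = 6, q = 1, r = 2, s = 5, t = 3 works:
  constraint 2 holds since r + p = 8.
  constraint 5 holds since s - t = 2.
The rest check out directly.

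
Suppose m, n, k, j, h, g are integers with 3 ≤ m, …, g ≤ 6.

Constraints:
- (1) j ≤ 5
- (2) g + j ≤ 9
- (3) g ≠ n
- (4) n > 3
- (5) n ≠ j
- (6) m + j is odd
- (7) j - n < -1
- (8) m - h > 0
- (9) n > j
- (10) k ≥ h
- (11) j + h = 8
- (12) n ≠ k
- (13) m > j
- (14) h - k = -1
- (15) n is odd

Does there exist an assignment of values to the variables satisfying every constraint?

Satisfiable

One satisfying assignment is m = 6, n = 5, k = 6, j = 3, h = 5, g = 3.
For the less obvious constraints — constraint 2: g + j = 6; constraint 7: j - n = -2; constraint 8: m - h = 1 — and the others hold by inspection.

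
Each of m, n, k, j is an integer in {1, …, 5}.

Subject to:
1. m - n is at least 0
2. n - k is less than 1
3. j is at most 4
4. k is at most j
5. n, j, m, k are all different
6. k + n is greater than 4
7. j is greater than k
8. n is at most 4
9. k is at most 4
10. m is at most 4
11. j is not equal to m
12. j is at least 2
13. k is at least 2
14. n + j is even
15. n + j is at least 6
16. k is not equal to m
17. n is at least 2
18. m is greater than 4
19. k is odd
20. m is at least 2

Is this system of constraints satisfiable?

Constraints 3, 8, 9, 10, 12, 13, 17, and 20 confine each of n, j, m, k to the 3 values {2, …, 4}.
Constraint 5 requires all 4 of them to be distinct, but only 3 values are available — impossible by the pigeonhole principle.

Unsatisfiable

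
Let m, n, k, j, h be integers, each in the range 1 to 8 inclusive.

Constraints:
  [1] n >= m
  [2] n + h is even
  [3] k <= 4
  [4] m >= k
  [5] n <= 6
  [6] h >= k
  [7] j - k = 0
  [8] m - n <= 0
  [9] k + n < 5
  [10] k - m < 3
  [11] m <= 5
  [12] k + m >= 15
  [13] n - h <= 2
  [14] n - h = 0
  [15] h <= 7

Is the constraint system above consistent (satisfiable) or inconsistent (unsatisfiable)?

Unsatisfiable

From constraints 6 and 15: k ≤ h ≤ 7. From constraints 1 and 5: m ≤ n ≤ 6. Hence k + m ≤ 13. But constraint 12 requires k + m ≥ 15, and 15 > 13. Contradiction.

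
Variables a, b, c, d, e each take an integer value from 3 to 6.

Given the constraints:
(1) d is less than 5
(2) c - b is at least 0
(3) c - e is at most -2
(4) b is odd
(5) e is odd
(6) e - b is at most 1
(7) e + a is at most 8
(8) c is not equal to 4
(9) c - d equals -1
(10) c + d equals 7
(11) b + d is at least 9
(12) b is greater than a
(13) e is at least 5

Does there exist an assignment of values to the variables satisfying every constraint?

Unsatisfiable

Constraints 2, 3, and 6 give b − e ≥ -1, e − c ≥ 2, c − b ≥ 0.
Adding all 3 inequalities: the left sides telescope to 0, and the right sides sum to (-1) + 2 + 0 = 1. So 0 ≥ 1, which is false.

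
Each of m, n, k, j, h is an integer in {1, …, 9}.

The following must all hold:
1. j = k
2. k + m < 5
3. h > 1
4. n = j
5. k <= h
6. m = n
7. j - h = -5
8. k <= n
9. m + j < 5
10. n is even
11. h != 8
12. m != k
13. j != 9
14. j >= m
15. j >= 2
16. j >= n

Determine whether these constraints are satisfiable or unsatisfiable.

From constraints 1, 4, and 6, m = n = j = k, so m = k. But constraint 12 says m ≠ k. Contradiction.

Unsatisfiable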